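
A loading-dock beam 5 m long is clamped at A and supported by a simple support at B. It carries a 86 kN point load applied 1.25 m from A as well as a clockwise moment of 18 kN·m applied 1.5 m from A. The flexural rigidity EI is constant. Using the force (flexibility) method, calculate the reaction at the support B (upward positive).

R_B = 10.14 kN

Choose R_B as the redundant. The primary structure is the cantilever fixed at A.
Downward deflection at the released point B due to the loads:
  point load 86 at a = 1.25: Pa²(3L − a)/(6EI) = 307.9/EI
  clockwise couple 18 at a = 1.5: M₀a(2L − a)/(2EI) = 114.8/EI
  δ_0 = 422.7/EI
Flexibility coefficient — unit upward force at B: δ_{BB} = L³/(3EI) = 41.67/EI.
The prop prevents deflection at B: R_B = δ_0/δ_{BB} = 422.7/41.67 = 10.14 kN.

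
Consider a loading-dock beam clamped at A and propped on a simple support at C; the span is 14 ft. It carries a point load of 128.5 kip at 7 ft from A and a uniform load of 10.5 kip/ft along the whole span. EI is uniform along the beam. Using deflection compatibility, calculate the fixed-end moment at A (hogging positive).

Remove the prop at C; the released (primary) structure is a cantilever built in at A.
Downward deflection at the released point C due to the loads:
  point load 128.5 at a = 7: Pa²(3L − a)/(6EI) = 36730/EI
  UDL 10.5: wL⁴/(8EI) = 50421/EI
  δ_0 = 87151/EI
Tip deflection under a unit load at C: L³/(3EI) = 914.7/EI.
Compatibility at C: δ_0 − R_C·δ_{CC} = 0, so R_C = 87151/914.7 = 95.28 kip.
Moment equilibrium about A: M_A = Σ(load moments about A) − R_C·L = 1928 − 95.28×14 = 594.6 kip·ft.

M_A = 594.6 kip·ft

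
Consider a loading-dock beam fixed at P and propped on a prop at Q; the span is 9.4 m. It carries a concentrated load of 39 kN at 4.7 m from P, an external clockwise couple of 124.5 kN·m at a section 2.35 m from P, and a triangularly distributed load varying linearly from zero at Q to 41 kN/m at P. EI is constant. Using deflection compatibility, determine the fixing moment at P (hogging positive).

Release the roller at Q. Primary structure: cantilever fixed at P.
Free-end deflection of the primary structure under the applied loading (downward +):
  point load 39 at a = 4.7: Pa²(3L − a)/(6EI) = 3374/EI
  clockwise couple 124.5 at a = 2.35: M₀a(2L − a)/(2EI) = 2406/EI
  triangular load, peak 41 at the fixed end: w₀L⁴/(30EI) = 10670/EI
  δ_0 = 16451/EI
Tip deflection under a unit load at Q: L³/(3EI) = 276.9/EI.
Compatibility at Q: δ_0 − R_Q·δ_{QQ} = 0, so R_Q = 16451/276.9 = 59.42 kN.
Moment equilibrium about P: M_P = Σ(load moments about P) − R_Q·L = 911.6 − 59.42×9.4 = 353.1 kN·m.

M_P = 353.1 kN·m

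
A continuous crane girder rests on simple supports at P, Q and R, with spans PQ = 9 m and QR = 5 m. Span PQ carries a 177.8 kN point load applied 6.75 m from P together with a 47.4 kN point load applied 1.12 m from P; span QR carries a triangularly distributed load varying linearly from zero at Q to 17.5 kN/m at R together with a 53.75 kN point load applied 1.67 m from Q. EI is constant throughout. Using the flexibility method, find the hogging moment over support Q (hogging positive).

M_Q = 212.5 kN·m

Insert a hinge at Q; M_Q is the redundant, and each span becomes simply supported.
End slopes at the hinge Q, treating each span as simply supported:
  span PQ: point load 177.8 at a = 6.75: Pab(L + a)/(6LEI) = 787.6/EI
  span PQ: point load 47.4 at a = 1.12: Pab(L + a)/(6LEI) = 78.4/EI
  span QR: triangular load, peak 17.5: 7w₀L³/(360EI) = 42.53/EI
  span QR: point load 53.75 at a = 1.67: Pab(L + b)/(6LEI) = 83/EI
  relative rotation θ_0 = (866 + 125.5)/EI = 991.5/EI
A unit hogging moment at Q produces rotation L₁/(3EI) + L₂/(3EI) = 4.667/EI.
Slope continuity at Q: θ_0 = M_Q·4.667/EI, so M_Q = 991.5/4.667 = 212.5 kN·m (hogging).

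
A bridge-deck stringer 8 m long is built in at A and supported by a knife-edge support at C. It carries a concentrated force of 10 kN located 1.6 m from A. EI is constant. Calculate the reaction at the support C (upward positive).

Remove the prop at C; the released (primary) structure is a cantilever built in at A.
Deflection at C on the released cantilever, summing each load's contribution:
  point load 10 at a = 1.6: Pa²(3L − a)/(6EI) = 95.57/EI
Tip deflection under a unit load at C: L³/(3EI) = 170.7/EI.
The prop prevents deflection at C: R_C = δ_0/δ_{CC} = 95.57/170.7 = 0.56 kN.

R_C = 0.56 kN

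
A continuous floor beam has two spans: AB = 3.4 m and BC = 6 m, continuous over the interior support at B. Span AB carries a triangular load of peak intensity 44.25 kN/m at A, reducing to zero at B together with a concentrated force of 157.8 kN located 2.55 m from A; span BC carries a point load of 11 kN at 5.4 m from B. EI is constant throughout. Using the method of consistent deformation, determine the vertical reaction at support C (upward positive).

R_C = 2.447 kN

Release continuity at B by inserting a hinge; the redundant is the internal moment M_B. The primary structure is two simply-supported spans AB and BC.
Rotations at B on the released spans (each span's end-slope, ×1/EI):
  span AB: triangular load, peak 44.25: 7w₀L³/(360EI) = 33.82/EI
  span AB: point load 157.8 at a = 2.55: Pab(L + a)/(6LEI) = 99.76/EI
  span BC: point load 11 at a = 5.4: Pab(L + b)/(6LEI) = 6.534/EI
  relative rotation θ_0 = (133.6 + 6.534)/EI = 140.1/EI
A unit hogging moment at B produces rotation L₁/(3EI) + L₂/(3EI) = 3.133/EI.
Slope continuity at B: θ_0 = M_B·3.133/EI, so M_B = 140.1/3.133 = 44.72 kN·m (hogging).
Span BC, ΣM about C: R_B^{BC}·6 = 6.6 + 44.72, so R_B^{BC} = 8.553 kN and R_C = 11 − 8.553 = 2.447 kN.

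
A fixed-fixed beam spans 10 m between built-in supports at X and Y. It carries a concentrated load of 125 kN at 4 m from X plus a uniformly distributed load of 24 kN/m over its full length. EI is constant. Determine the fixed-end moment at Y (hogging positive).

Release both end moments; the primary structure is a simply-supported span XY with redundants M_X and M_Y.
Simple-span end rotations at X and Y under the given loads:
  at X: point load 125 at a = 4: Pab(L + b)/(6LEI) = 800/EI
  at Y: point load 125 at a = 4: Pab(L + a)/(6LEI) = 700/EI
  at X: UDL 24: wL³/(24EI) = 1000/EI
  at Y: UDL 24: wL³/(24EI) = 1000/EI
  θ_X0 = 1800/EI,  θ_Y0 = 1700/EI
Flexibility coefficients: a unit moment at one end gives L/(3EI) there and L/(6EI) at the far end, so f₁₁ = f₂₂ = 3.333/EI and f₁₂ = f₂₁ = 1.667/EI.
Compatibility — zero rotation at each built-in end:
  3.333 M_X + 1.667 M_Y = 1800
  1.667 M_X + 3.333 M_Y = 1700
Solving the pair gives M_X = 380 kN·m and M_Y = 320 kN·m (hogging).

M_Y = 320 kN·m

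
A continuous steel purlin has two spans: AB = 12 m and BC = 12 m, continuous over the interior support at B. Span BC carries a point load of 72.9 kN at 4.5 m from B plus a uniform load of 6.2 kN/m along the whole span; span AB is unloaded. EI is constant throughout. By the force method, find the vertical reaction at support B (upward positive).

R_B = 105.9 kN

Release continuity at B by inserting a hinge; the redundant is the internal moment M_B. The primary structure is two simply-supported spans AB and BC.
Discontinuity in slope at B on the released structure — sum the simple-span end rotations:
  span BC: point load 72.9 at a = 4.5: Pab(L + b)/(6LEI) = 666.4/EI
  span BC: UDL 6.2: wL³/(24EI) = 446.4/EI
  relative rotation θ_0 = (0 + 1113)/EI = 1113/EI
A unit hogging moment at B produces rotation L₁/(3EI) + L₂/(3EI) = 8/EI.
Slope continuity at B: θ_0 = M_B·8/EI, so M_B = 1113/8 = 139.1 kN·m (hogging).
Span AB, ΣM about A with M_B applied at B: R_B^{AB}·12 = 0 + 139.1, so R_B^{AB} = 11.59 kN and R_A = 0 − 11.59 = -11.59 kN.
Span BC, ΣM about C: R_B^{BC}·12 = 993.1 + 139.1, so R_B^{BC} = 94.35 kN and R_C = 147.3 − 94.35 = 52.95 kN.
R_B = 11.59 + 94.35 = 105.9 kN.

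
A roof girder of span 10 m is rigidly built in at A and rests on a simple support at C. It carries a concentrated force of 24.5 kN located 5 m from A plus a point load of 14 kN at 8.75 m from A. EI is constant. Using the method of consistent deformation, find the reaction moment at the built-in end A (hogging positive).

M_A = 54.55 kN·m

Remove the prop at C; the released (primary) structure is a cantilever built in at A.
Downward deflection at the released point C due to the loads:
  point load 24.5 at a = 5: Pa²(3L − a)/(6EI) = 2552/EI
  point load 14 at a = 8.75: Pa²(3L − a)/(6EI) = 3796/EI
  δ_0 = 6348/EI
Tip deflection under a unit load at C: L³/(3EI) = 333.3/EI.
Compatibility at C: δ_0 − R_C·δ_{CC} = 0, so R_C = 6348/333.3 = 19.04 kN.
Moment equilibrium about A: M_A = Σ(load moments about A) − R_C·L = 245 − 19.04×10 = 54.55 kN·m.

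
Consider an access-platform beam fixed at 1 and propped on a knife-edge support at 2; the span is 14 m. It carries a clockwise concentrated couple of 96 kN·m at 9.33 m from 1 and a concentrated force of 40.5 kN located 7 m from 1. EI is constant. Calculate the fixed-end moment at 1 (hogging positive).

M_1 = 74.34 kN·m

Choose R_2 as the redundant. The primary structure is the cantilever fixed at 1.
Free-end deflection of the primary structure under the applied loading (downward +):
  clockwise couple 96 at a = 9.33: M₀a(2L − a)/(2EI) = 8361/EI
  point load 40.5 at a = 7: Pa²(3L − a)/(6EI) = 11576/EI
  δ_0 = 19937/EI
Tip deflection under a unit load at 2: L³/(3EI) = 914.7/EI.
The prop prevents deflection at 2: R_2 = δ_0/δ_{22} = 19937/914.7 = 21.8 kN.
Moment equilibrium about 1: M_1 = Σ(load moments about 1) − R_2·L = 379.5 − 21.8×14 = 74.34 kN·m.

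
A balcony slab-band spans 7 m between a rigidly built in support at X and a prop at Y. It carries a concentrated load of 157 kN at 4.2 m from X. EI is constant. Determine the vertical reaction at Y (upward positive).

Release the roller at Y. Primary structure: cantilever fixed at X.
Downward deflection at the released point Y due to the loads:
  point load 157 at a = 4.2: Pa²(3L − a)/(6EI) = 7755/EI
Flexibility coefficient — unit upward force at Y: δ_{YY} = L³/(3EI) = 114.3/EI.
Compatibility at Y: δ_0 − R_Y·δ_{YY} = 0, so R_Y = 7755/114.3 = 67.82 kN.

R_Y = 67.82 kN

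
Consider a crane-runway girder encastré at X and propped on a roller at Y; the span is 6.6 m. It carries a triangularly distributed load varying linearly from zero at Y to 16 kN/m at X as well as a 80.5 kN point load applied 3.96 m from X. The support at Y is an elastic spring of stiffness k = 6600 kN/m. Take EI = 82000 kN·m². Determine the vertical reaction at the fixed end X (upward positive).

Take the reaction at Y as the redundant and release it; the primary structure is a cantilever fixed at X.
Free-end deflection of the primary structure under the applied loading (downward +):
  triangular load, peak 16 at the fixed end: w₀L⁴/(30EI) = 1012/EI
  point load 80.5 at a = 3.96: Pa²(3L − a)/(6EI) = 3333/EI
  δ_0 = 4345/EI
Flexibility coefficient — unit upward force at Y: δ_{YY} = L³/(3EI) = 95.83/EI.
With EI = 82000 kN·m²: δ_0 = 0.052983 m and δ_{YY} = 0.001169 m/kN.
Compatibility — the spring shortens by R_Y/k under the reaction it provides: δ_0 − R_Y·δ_{YY} = R_Y/k. With 1/k = 0.000152 m/kN, R_Y = δ_0 / (δ_{YY} + 1/k) = 0.052983 / (0.001169 + 0.000152) = 40.13 kN.
Vertical equilibrium: R_X = ΣP − R_Y = 133.3 − 40.13 = 93.17 kN.

R_X = 93.17 kN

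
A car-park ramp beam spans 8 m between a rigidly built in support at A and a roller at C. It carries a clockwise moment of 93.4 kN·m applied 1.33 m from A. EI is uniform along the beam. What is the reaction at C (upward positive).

R_C = 5.339 kN

Remove the prop at C; the released (primary) structure is a cantilever built in at A.
Free-end deflection of the primary structure under the applied loading (downward +):
  clockwise couple 93.4 at a = 1.33: M₀a(2L − a)/(2EI) = 911.2/EI
Tip deflection under a unit load at C: L³/(3EI) = 170.7/EI.
Compatibility at C: δ_0 − R_C·δ_{CC} = 0, so R_C = 911.2/170.7 = 5.339 kN.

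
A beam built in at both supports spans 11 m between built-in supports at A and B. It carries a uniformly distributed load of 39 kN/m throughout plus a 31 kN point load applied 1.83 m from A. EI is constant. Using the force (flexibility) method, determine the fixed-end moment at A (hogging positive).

Take the two fixed-end moments M_A, M_B as redundants; the released structure is the simple span AB.
Simple-span end rotations at A and B under the given loads:
  at A: UDL 39: wL³/(24EI) = 2163/EI
  at B: UDL 39: wL³/(24EI) = 2163/EI
  at A: point load 31 at a = 1.83: Pab(L + b)/(6LEI) = 159/EI
  at B: point load 31 at a = 1.83: Pab(L + a)/(6LEI) = 101.1/EI
  θ_A0 = 2322/EI,  θ_B0 = 2264/EI
Flexibility coefficients: a unit moment at one end gives L/(3EI) there and L/(6EI) at the far end, so f₁₁ = f₂₂ = 3.667/EI and f₁₂ = f₂₁ = 1.833/EI.
Compatibility — zero rotation at each built-in end:
  3.667 M_A + 1.833 M_B = 2322
  1.833 M_A + 3.667 M_B = 2264
Solving the pair gives M_A = 432.7 kN·m and M_B = 401.1 kN·m (hogging).

M_A = 432.7 kN·m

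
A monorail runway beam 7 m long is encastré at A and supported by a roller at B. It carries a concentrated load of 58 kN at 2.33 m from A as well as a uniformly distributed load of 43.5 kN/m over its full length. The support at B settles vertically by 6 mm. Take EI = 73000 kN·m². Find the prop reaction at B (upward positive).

Choose R_B as the redundant. The primary structure is the cantilever fixed at A.
Primary-structure tip deflection at B by superposition:
  point load 58 at a = 2.33: Pa²(3L − a)/(6EI) = 979.8/EI
  UDL 43.5: wL⁴/(8EI) = 13055/EI
  δ_0 = 14035/EI
Flexibility coefficient — unit upward force at B: δ_{BB} = L³/(3EI) = 114.3/EI.
With EI = 73000 kN·m²: δ_0 = 0.19226 m and δ_{BB} = 0.001566 m/kN.
Compatibility — the beam at B must follow the support down by 0.006 m: δ_0 − R_B·δ_{BB} = 0.006, so R_B = (0.19226 − 0.006)/0.001566 = 118.9 kN.

R_B = 118.9 kN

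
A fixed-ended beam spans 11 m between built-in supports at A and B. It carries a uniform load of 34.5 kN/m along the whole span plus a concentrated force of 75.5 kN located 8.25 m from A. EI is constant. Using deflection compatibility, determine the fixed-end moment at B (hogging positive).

Take the two fixed-end moments M_A, M_B as redundants; the released structure is the simple span AB.
On the primary (simply-supported) span, the end slopes from the loading are:
  at A: UDL 34.5: wL³/(24EI) = 1913/EI
  at B: UDL 34.5: wL³/(24EI) = 1913/EI
  at A: point load 75.5 at a = 8.25: Pab(L + b)/(6LEI) = 356.9/EI
  at B: point load 75.5 at a = 8.25: Pab(L + a)/(6LEI) = 499.6/EI
  θ_A0 = 2270/EI,  θ_B0 = 2413/EI
Flexibility coefficients: a unit moment at one end gives L/(3EI) there and L/(6EI) at the far end, so f₁₁ = f₂₂ = 3.667/EI and f₁₂ = f₂₁ = 1.833/EI.
Compatibility — zero rotation at each built-in end:
  3.667 M_A + 1.833 M_B = 2270
  1.833 M_A + 3.667 M_B = 2413
Solving the pair gives M_A = 386.8 kN·m and M_B = 464.7 kN·m (hogging).

M_B = 464.7 kN·m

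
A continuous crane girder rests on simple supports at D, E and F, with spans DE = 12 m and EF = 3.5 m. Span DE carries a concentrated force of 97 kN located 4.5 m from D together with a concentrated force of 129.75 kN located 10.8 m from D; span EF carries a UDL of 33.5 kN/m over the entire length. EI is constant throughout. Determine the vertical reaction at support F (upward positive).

Insert a hinge at E; M_E is the redundant, and each span becomes simply supported.
End slopes at the hinge E, treating each span as simply supported:
  span DE: point load 97 at a = 4.5: Pab(L + a)/(6LEI) = 750.2/EI
  span DE: point load 129.75 at a = 10.8: Pab(L + a)/(6LEI) = 532.5/EI
  span EF: UDL 33.5: wL³/(24EI) = 59.85/EI
  relative rotation θ_0 = (1283 + 59.85)/EI = 1343/EI
A unit hogging moment at E produces rotation L₁/(3EI) + L₂/(3EI) = 5.167/EI.
Compatibility: M_E·(L₁+L₂)/(3EI) = θ_0, giving M_E = 259.9 kN·m (hogging).
Span EF, ΣM about F: R_E^{EF}·3.5 = 205.2 + 259.9, so R_E^{EF} = 132.9 kN and R_F = 117.2 − 132.9 = -15.62 kN.

R_F = -15.62 kN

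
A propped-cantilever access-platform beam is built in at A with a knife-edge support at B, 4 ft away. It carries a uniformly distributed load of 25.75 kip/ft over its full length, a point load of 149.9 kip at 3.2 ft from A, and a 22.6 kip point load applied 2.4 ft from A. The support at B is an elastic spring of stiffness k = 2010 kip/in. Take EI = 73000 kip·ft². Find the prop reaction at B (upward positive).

R_B = 134.8 kip

Release the roller at B. Primary structure: cantilever fixed at A.
Downward deflection at the released point B due to the loads:
  UDL 25.75: wL⁴/(8EI) = 824/EI
  point load 149.9 at a = 3.2: Pa²(3L − a)/(6EI) = 2251/EI
  point load 22.6 at a = 2.4: Pa²(3L − a)/(6EI) = 208.3/EI
  δ_0 = 3284/EI
Tip deflection under a unit load at B: L³/(3EI) = 21.33/EI.
With EI = 73000 kip·ft²: δ_0 = 0.044981 ft and δ_{BB} = 0.000292 ft/kip.
Compatibility — the spring shortens by R_B/k under the reaction it provides: δ_0 − R_B·δ_{BB} = R_B/k. With 1/k = 1/(2010×12) ft/kip = 0.000041 ft/kip, R_B = δ_0 / (δ_{BB} + 1/k) = 0.044981 / (0.000292 + 0.000041) = 134.8 kip.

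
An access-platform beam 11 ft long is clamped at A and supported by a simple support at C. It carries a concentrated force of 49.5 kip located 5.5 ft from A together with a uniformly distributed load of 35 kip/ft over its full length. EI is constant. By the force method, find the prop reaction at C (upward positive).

Remove the prop at C; the released (primary) structure is a cantilever built in at A.
Primary-structure tip deflection at C by superposition:
  point load 49.5 at a = 5.5: Pa²(3L − a)/(6EI) = 6863/EI
  UDL 35: wL⁴/(8EI) = 64054/EI
  δ_0 = 70917/EI
Flexibility coefficient — unit upward force at C: δ_{CC} = L³/(3EI) = 443.7/EI.
Compatibility at C: δ_0 − R_C·δ_{CC} = 0, so R_C = 70917/443.7 = 159.8 kip.

R_C = 159.8 kip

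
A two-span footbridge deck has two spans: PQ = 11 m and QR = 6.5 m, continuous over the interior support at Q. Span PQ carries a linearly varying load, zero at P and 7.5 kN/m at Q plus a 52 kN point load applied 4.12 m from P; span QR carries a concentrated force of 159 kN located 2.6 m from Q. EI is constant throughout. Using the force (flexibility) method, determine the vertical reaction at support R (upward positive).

R_R = 37.5 kN

Insert a hinge at Q; M_Q is the redundant, and each span becomes simply supported.
Discontinuity in slope at Q on the released structure — sum the simple-span end rotations:
  span PQ: triangular load, peak 7.5: w₀L³/(45EI) = 221.8/EI
  span PQ: point load 52 at a = 4.12: Pab(L + a)/(6LEI) = 337.7/EI
  span QR: point load 159 at a = 2.6: Pab(L + b)/(6LEI) = 429.9/EI
  relative rotation θ_0 = (559.5 + 429.9)/EI = 989.4/EI
A unit hogging moment at Q produces rotation L₁/(3EI) + L₂/(3EI) = 5.833/EI.
Compatibility: M_Q·(L₁+L₂)/(3EI) = θ_0, giving M_Q = 169.6 kN·m (hogging).
Span QR, ΣM about R: R_Q^{QR}·6.5 = 620.1 + 169.6, so R_Q^{QR} = 121.5 kN and R_R = 159 − 121.5 = 37.5 kN.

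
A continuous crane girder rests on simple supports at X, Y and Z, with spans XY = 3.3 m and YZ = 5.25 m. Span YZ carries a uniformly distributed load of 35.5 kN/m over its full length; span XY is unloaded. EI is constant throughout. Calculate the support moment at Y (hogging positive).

Insert a hinge at Y; M_Y is the redundant, and each span becomes simply supported.
Discontinuity in slope at Y on the released structure — sum the simple-span end rotations:
  span YZ: UDL 35.5: wL³/(24EI) = 214/EI
  relative rotation θ_0 = (0 + 214)/EI = 214/EI
A unit hogging moment at Y produces rotation L₁/(3EI) + L₂/(3EI) = 2.85/EI.
Compatibility: M_Y·(L₁+L₂)/(3EI) = θ_0, giving M_Y = 75.1 kN·m (hogging).

M_Y = 75.1 kN·m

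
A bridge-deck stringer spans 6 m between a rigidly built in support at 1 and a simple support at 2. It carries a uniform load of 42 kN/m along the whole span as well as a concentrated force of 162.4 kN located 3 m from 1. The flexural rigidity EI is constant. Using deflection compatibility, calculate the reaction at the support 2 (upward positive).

Remove the prop at 2; the released (primary) structure is a cantilever built in at 1.
Primary-structure tip deflection at 2 by superposition:
  UDL 42: wL⁴/(8EI) = 6804/EI
  point load 162.4 at a = 3: Pa²(3L − a)/(6EI) = 3654/EI
  δ_0 = 10458/EI
Tip deflection under a unit load at 2: L³/(3EI) = 72/EI.
Compatibility at 2: δ_0 − R_2·δ_{22} = 0, so R_2 = 10458/72 = 145.2 kN.

R_2 = 145.2 kN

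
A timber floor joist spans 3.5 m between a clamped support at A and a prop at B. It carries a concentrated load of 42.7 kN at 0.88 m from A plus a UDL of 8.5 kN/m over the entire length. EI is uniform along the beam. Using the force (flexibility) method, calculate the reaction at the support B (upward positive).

R_B = 14.87 kN

Choose R_B as the redundant. The primary structure is the cantilever fixed at A.
Primary-structure tip deflection at B by superposition:
  point load 42.7 at a = 0.88: Pa²(3L − a)/(6EI) = 53.02/EI
  UDL 8.5: wL⁴/(8EI) = 159.4/EI
  δ_0 = 212.5/EI
Flexibility coefficient — unit upward force at B: δ_{BB} = L³/(3EI) = 14.29/EI.
Compatibility at B: δ_0 − R_B·δ_{BB} = 0, so R_B = 212.5/14.29 = 14.87 kN.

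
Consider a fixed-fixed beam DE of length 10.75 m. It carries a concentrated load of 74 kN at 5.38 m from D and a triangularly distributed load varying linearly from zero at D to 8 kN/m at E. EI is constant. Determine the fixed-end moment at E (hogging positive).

Release both end moments; the primary structure is a simply-supported span DE with redundants M_D and M_E.
Simple-span end rotations at D and E under the given loads:
  at D: point load 74 at a = 5.38: Pab(L + b)/(6LEI) = 534.3/EI
  at E: point load 74 at a = 5.38: Pab(L + a)/(6LEI) = 534.6/EI
  at D: triangular load, peak 8: 7w₀L³/(360EI) = 193.2/EI
  at E: triangular load, peak 8: w₀L³/(45EI) = 220.9/EI
  θ_D0 = 727.6/EI,  θ_E0 = 755.5/EI
Flexibility coefficients: a unit moment at one end gives L/(3EI) there and L/(6EI) at the far end, so f₁₁ = f₂₂ = 3.583/EI and f₁₂ = f₂₁ = 1.792/EI.
Compatibility — zero rotation at each built-in end:
  3.583 M_D + 1.792 M_E = 727.6
  1.792 M_D + 3.583 M_E = 755.5
Solving the pair gives M_D = 130.2 kN·m and M_E = 145.8 kN·m (hogging).

M_E = 145.8 kN·m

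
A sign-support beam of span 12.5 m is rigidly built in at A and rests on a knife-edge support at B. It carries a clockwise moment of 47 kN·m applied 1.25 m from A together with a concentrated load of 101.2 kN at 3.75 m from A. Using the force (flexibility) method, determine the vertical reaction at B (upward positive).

Release the roller at B. Primary structure: cantilever fixed at A.
Primary-structure tip deflection at B by superposition:
  clockwise couple 47 at a = 1.25: M₀a(2L − a)/(2EI) = 697.7/EI
  point load 101.2 at a = 3.75: Pa²(3L − a)/(6EI) = 8005/EI
  δ_0 = 8703/EI
Flexibility coefficient — unit upward force at B: δ_{BB} = L³/(3EI) = 651/EI.
The prop prevents deflection at B: R_B = δ_0/δ_{BB} = 8703/651 = 13.37 kN.

R_B = 13.37 kN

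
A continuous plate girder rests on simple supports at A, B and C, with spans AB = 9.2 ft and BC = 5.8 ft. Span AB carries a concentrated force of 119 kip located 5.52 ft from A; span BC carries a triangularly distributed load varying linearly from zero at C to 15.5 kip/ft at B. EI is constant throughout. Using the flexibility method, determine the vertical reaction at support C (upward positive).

Take M_B as the redundant. Released structure: two simple spans AB and BC with a hinge at B.
End slopes at the hinge B, treating each span as simply supported:
  span AB: point load 119 at a = 5.52: Pab(L + a)/(6LEI) = 644.6/EI
  span BC: triangular load, peak 15.5: w₀L³/(45EI) = 67.21/EI
  relative rotation θ_0 = (644.6 + 67.21)/EI = 711.8/EI
A unit hogging moment at B produces rotation L₁/(3EI) + L₂/(3EI) = 5/EI.
Compatibility: M_B·(L₁+L₂)/(3EI) = θ_0, giving M_B = 142.4 kip·ft (hogging).
Span BC, ΣM about C: R_B^{BC}·5.8 = 173.8 + 142.4, so R_B^{BC} = 54.51 kip and R_C = 44.95 − 54.51 = -9.562 kip.

R_C = -9.562 kip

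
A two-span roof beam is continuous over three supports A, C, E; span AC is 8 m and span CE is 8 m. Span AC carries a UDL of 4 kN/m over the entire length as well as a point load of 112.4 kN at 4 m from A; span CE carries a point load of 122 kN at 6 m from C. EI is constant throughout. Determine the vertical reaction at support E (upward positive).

Release continuity at C by inserting a hinge; the redundant is the internal moment M_C. The primary structure is two simply-supported spans AC and CE.
Discontinuity in slope at C on the released structure — sum the simple-span end rotations:
  span AC: UDL 4: wL³/(24EI) = 85.33/EI
  span AC: point load 112.4 at a = 4: Pab(L + a)/(6LEI) = 449.6/EI
  span CE: point load 122 at a = 6: Pab(L + b)/(6LEI) = 305/EI
  relative rotation θ_0 = (534.9 + 305)/EI = 839.9/EI
A unit hogging moment at C produces rotation L₁/(3EI) + L₂/(3EI) = 5.333/EI.
Compatibility: M_C·(L₁+L₂)/(3EI) = θ_0, giving M_C = 157.5 kN·m (hogging).
Span CE, ΣM about E: R_C^{CE}·8 = 244 + 157.5, so R_C^{CE} = 50.19 kN and R_E = 122 − 50.19 = 71.81 kN.

R_E = 71.81 kN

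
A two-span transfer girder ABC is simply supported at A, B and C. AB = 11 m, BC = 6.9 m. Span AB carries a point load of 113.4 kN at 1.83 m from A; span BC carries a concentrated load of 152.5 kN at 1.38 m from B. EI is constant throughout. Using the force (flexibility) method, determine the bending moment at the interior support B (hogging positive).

M_B = 120.4 kN·m

Insert a hinge at B; M_B is the redundant, and each span becomes simply supported.
Rotations at B on the released spans (each span's end-slope, ×1/EI):
  span AB: point load 113.4 at a = 1.83: Pab(L + a)/(6LEI) = 369.9/EI
  span BC: point load 152.5 at a = 1.38: Pab(L + b)/(6LEI) = 348.5/EI
  relative rotation θ_0 = (369.9 + 348.5)/EI = 718.4/EI
A unit hogging moment at B produces rotation L₁/(3EI) + L₂/(3EI) = 5.967/EI.
Slope continuity at B: θ_0 = M_B·5.967/EI, so M_B = 718.4/5.967 = 120.4 kN·m (hogging).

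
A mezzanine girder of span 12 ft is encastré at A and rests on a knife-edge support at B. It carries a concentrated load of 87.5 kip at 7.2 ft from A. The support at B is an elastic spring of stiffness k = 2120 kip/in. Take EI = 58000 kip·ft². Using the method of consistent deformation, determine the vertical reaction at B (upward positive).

R_B = 37.65 kip

Choose R_B as the redundant. The primary structure is the cantilever fixed at A.
Primary-structure tip deflection at B by superposition:
  point load 87.5 at a = 7.2: Pa²(3L − a)/(6EI) = 21773/EI
Flexibility coefficient — unit upward force at B: δ_{BB} = L³/(3EI) = 576/EI.
With EI = 58000 kip·ft²: δ_0 = 0.37539 ft and δ_{BB} = 0.009931 ft/kip.
Compatibility — the spring shortens by R_B/k under the reaction it provides: δ_0 − R_B·δ_{BB} = R_B/k. With 1/k = 1/(2120×12) ft/kip = 0.000039 ft/kip, R_B = δ_0 / (δ_{BB} + 1/k) = 0.37539 / (0.009931 + 0.000039) = 37.65 kip.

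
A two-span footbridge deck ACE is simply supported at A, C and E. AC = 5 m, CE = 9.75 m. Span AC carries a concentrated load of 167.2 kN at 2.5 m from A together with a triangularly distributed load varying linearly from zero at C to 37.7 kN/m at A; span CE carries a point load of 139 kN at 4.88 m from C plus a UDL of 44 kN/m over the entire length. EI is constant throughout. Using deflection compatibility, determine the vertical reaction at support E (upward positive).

Take M_C as the redundant. Released structure: two simple spans AC and CE with a hinge at C.
Rotations at C on the released spans (each span's end-slope, ×1/EI):
  span AC: point load 167.2 at a = 2.5: Pab(L + a)/(6LEI) = 261.2/EI
  span AC: triangular load, peak 37.7: 7w₀L³/(360EI) = 91.63/EI
  span CE: point load 139 at a = 4.88: Pab(L + b)/(6LEI) = 825.6/EI
  span CE: UDL 44: wL³/(24EI) = 1699/EI
  relative rotation θ_0 = (352.9 + 2525)/EI = 2878/EI
A unit hogging moment at C produces rotation L₁/(3EI) + L₂/(3EI) = 4.917/EI.
Compatibility: M_C·(L₁+L₂)/(3EI) = θ_0, giving M_C = 585.3 kN·m (hogging).
Span CE, ΣM about E: R_C^{CE}·9.75 = 2768 + 585.3, so R_C^{CE} = 344 kN and R_E = 568 − 344 = 224 kN.

R_E = 224 kN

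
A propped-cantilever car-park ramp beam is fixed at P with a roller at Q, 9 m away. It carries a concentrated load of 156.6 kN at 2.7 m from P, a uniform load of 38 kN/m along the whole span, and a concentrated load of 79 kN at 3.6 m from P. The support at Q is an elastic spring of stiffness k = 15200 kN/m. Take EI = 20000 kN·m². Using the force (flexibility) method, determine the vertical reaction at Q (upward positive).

Take the reaction at Q as the redundant and release it; the primary structure is a cantilever fixed at P.
Primary-structure tip deflection at Q by superposition:
  point load 156.6 at a = 2.7: Pa²(3L − a)/(6EI) = 4624/EI
  UDL 38: wL⁴/(8EI) = 31165/EI
  point load 79 at a = 3.6: Pa²(3L − a)/(6EI) = 3993/EI
  δ_0 = 39781/EI
Tip deflection under a unit load at Q: L³/(3EI) = 243/EI.
With EI = 20000 kN·m²: δ_0 = 1.9891 m and δ_{QQ} = 0.01215 m/kN.
Compatibility — the spring shortens by R_Q/k under the reaction it provides: δ_0 − R_Q·δ_{QQ} = R_Q/k. With 1/k = 0.000066 m/kN, R_Q = δ_0 / (δ_{QQ} + 1/k) = 1.9891 / (0.01215 + 0.000066) = 162.8 kN.

R_Q = 162.8 kN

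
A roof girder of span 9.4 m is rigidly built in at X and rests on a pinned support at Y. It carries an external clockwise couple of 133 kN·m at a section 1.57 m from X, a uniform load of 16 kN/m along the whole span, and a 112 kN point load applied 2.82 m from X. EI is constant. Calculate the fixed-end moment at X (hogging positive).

Remove the prop at Y; the released (primary) structure is a cantilever built in at X.
Deflection at Y on the released cantilever, summing each load's contribution:
  clockwise couple 133 at a = 1.57: M₀a(2L − a)/(2EI) = 1799/EI
  UDL 16: wL⁴/(8EI) = 15615/EI
  point load 112 at a = 2.82: Pa²(3L − a)/(6EI) = 3768/EI
  δ_0 = 21181/EI
Tip deflection under a unit load at Y: L³/(3EI) = 276.9/EI.
The prop prevents deflection at Y: R_Y = δ_0/δ_{YY} = 21181/276.9 = 76.51 kN.
Moment equilibrium about X: M_X = Σ(load moments about X) − R_Y·L = 1156 − 76.51×9.4 = 436.6 kN·m.

M_X = 436.6 kN·m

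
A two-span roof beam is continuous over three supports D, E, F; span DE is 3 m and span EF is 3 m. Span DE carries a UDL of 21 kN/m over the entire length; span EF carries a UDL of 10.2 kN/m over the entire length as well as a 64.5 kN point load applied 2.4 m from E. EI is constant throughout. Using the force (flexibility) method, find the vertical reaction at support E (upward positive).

Insert a hinge at E; M_E is the redundant, and each span becomes simply supported.
Rotations at E on the released spans (each span's end-slope, ×1/EI):
  span DE: UDL 21: wL³/(24EI) = 23.62/EI
  span EF: UDL 10.2: wL³/(24EI) = 11.47/EI
  span EF: point load 64.5 at a = 2.4: Pab(L + b)/(6LEI) = 18.58/EI
  relative rotation θ_0 = (23.62 + 30.05)/EI = 53.68/EI
A unit hogging moment at E produces rotation L₁/(3EI) + L₂/(3EI) = 2/EI.
Compatibility: M_E·(L₁+L₂)/(3EI) = θ_0, giving M_E = 26.84 kN·m (hogging).
Span DE, ΣM about D with M_E applied at E: R_E^{DE}·3 = 94.5 + 26.84, so R_E^{DE} = 40.45 kN and R_D = 63 − 40.45 = 22.55 kN.
Span EF, ΣM about F: R_E^{EF}·3 = 84.6 + 26.84, so R_E^{EF} = 37.15 kN and R_F = 95.1 − 37.15 = 57.95 kN.
R_E = 40.45 + 37.15 = 77.59 kN.

R_E = 77.59 kN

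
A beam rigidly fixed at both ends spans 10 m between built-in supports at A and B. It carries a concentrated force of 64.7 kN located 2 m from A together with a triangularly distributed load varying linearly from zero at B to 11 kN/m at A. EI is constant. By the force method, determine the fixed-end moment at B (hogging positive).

M_B = 57.37 kN·m

Take the two fixed-end moments M_A, M_B as redundants; the released structure is the simple span AB.
Simple-span end rotations at A and B under the given loads:
  at A: point load 64.7 at a = 2: Pab(L + b)/(6LEI) = 310.6/EI
  at B: point load 64.7 at a = 2: Pab(L + a)/(6LEI) = 207/EI
  at A: triangular load, peak 11: w₀L³/(45EI) = 244.4/EI
  at B: triangular load, peak 11: 7w₀L³/(360EI) = 213.9/EI
  θ_A0 = 555/EI,  θ_B0 = 420.9/EI
Flexibility coefficients: a unit moment at one end gives L/(3EI) there and L/(6EI) at the far end, so f₁₁ = f₂₂ = 3.333/EI and f₁₂ = f₂₁ = 1.667/EI.
Compatibility — zero rotation at each built-in end:
  3.333 M_A + 1.667 M_B = 555
  1.667 M_A + 3.333 M_B = 420.9
Solving the pair gives M_A = 137.8 kN·m and M_B = 57.37 kN·m (hogging).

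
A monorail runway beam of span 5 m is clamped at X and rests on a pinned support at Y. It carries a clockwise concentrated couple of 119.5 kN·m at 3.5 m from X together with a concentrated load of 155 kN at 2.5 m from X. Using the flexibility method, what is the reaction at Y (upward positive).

Take the reaction at Y as the redundant and release it; the primary structure is a cantilever fixed at X.
Primary-structure tip deflection at Y by superposition:
  clockwise couple 119.5 at a = 3.5: M₀a(2L − a)/(2EI) = 1359/EI
  point load 155 at a = 2.5: Pa²(3L − a)/(6EI) = 2018/EI
  δ_0 = 3378/EI
Flexibility coefficient — unit upward force at Y: δ_{YY} = L³/(3EI) = 41.67/EI.
The prop prevents deflection at Y: R_Y = δ_0/δ_{YY} = 3378/41.67 = 81.06 kN.

R_Y = 81.06 kN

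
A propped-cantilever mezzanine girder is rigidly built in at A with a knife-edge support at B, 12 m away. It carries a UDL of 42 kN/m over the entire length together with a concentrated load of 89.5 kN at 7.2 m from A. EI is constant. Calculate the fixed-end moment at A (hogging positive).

M_A = 936.4 kN·m

Choose R_B as the redundant. The primary structure is the cantilever fixed at A.
Deflection at B on the released cantilever, summing each load's contribution:
  UDL 42: wL⁴/(8EI) = 108864/EI
  point load 89.5 at a = 7.2: Pa²(3L − a)/(6EI) = 22270/EI
  δ_0 = 131134/EI
Flexibility coefficient — unit upward force at B: δ_{BB} = L³/(3EI) = 576/EI.
Compatibility at B: δ_0 − R_B·δ_{BB} = 0, so R_B = 131134/576 = 227.7 kN.
Moment equilibrium about A: M_A = Σ(load moments about A) − R_B·L = 3668 − 227.7×12 = 936.4 kN·m.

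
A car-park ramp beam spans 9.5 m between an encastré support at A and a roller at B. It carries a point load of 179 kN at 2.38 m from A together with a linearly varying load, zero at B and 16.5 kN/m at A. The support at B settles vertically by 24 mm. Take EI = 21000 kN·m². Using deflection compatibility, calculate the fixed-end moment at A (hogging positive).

Choose R_B as the redundant. The primary structure is the cantilever fixed at A.
Deflection at B on the released cantilever, summing each load's contribution:
  point load 179 at a = 2.38: Pa²(3L − a)/(6EI) = 4414/EI
  triangular load, peak 16.5 at the fixed end: w₀L⁴/(30EI) = 4480/EI
  δ_0 = 8894/EI
Flexibility coefficient — unit upward force at B: δ_{BB} = L³/(3EI) = 285.8/EI.
With EI = 21000 kN·m²: δ_0 = 0.42351 m and δ_{BB} = 0.013609 m/kN.
Compatibility — the beam at B must follow the support down by 0.024 m: δ_0 − R_B·δ_{BB} = 0.024, so R_B = (0.42351 − 0.024)/0.013609 = 29.36 kN.
Moment equilibrium about A: M_A = Σ(load moments about A) − R_B·L = 674.2 − 29.36×9.5 = 395.3 kN·m.

M_A = 395.3 kN·m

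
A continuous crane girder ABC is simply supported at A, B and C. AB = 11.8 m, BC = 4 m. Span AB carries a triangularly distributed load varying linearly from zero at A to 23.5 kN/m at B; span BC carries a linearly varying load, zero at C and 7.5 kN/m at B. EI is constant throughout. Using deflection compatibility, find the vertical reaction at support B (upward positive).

Take M_B as the redundant. Released structure: two simple spans AB and BC with a hinge at B.
Discontinuity in slope at B on the released structure — sum the simple-span end rotations:
  span AB: triangular load, peak 23.5: w₀L³/(45EI) = 858/EI
  span BC: triangular load, peak 7.5: w₀L³/(45EI) = 10.67/EI
  relative rotation θ_0 = (858 + 10.67)/EI = 868.7/EI
A unit hogging moment at B produces rotation L₁/(3EI) + L₂/(3EI) = 5.267/EI.
Slope continuity at B: θ_0 = M_B·5.267/EI, so M_B = 868.7/5.267 = 164.9 kN·m (hogging).
Span AB, ΣM about A with M_B applied at B: R_B^{AB}·11.8 = 1091 + 164.9, so R_B^{AB} = 106.4 kN and R_A = 138.7 − 106.4 = 32.24 kN.
Span BC, ΣM about C: R_B^{BC}·4 = 40 + 164.9, so R_B^{BC} = 51.24 kN and R_C = 15 − 51.24 = -36.24 kN.
R_B = 106.4 + 51.24 = 157.6 kN.

R_B = 157.6 kN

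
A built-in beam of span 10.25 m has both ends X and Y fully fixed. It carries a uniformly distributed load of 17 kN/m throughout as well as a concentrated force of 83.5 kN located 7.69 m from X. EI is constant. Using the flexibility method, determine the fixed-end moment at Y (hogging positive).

M_Y = 269.2 kN·m

Release both end moments; the primary structure is a simply-supported span XY with redundants M_X and M_Y.
End rotations of the released simple span under the applied load (×1/EI):
  at X: UDL 17: wL³/(24EI) = 762.8/EI
  at Y: UDL 17: wL³/(24EI) = 762.8/EI
  at X: point load 83.5 at a = 7.69: Pab(L + b)/(6LEI) = 342.4/EI
  at Y: point load 83.5 at a = 7.69: Pab(L + a)/(6LEI) = 479.5/EI
  θ_X0 = 1105/EI,  θ_Y0 = 1242/EI
Flexibility coefficients: a unit moment at one end gives L/(3EI) there and L/(6EI) at the far end, so f₁₁ = f₂₂ = 3.417/EI and f₁₂ = f₂₁ = 1.708/EI.
Compatibility — zero rotation at each built-in end:
  3.417 M_X + 1.708 M_Y = 1105
  1.708 M_X + 3.417 M_Y = 1242
Solving the pair gives M_X = 188.9 kN·m and M_Y = 269.2 kN·m (hogging).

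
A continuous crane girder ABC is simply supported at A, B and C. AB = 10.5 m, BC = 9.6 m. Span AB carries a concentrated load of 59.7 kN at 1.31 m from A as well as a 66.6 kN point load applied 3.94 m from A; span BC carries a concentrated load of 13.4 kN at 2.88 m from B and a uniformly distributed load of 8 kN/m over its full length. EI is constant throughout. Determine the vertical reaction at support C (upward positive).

Take M_B as the redundant. Released structure: two simple spans AB and BC with a hinge at B.
Discontinuity in slope at B on the released structure — sum the simple-span end rotations:
  span AB: point load 59.7 at a = 1.31: Pab(L + a)/(6LEI) = 134.7/EI
  span AB: point load 66.6 at a = 3.94: Pab(L + a)/(6LEI) = 394.5/EI
  span BC: point load 13.4 at a = 2.88: Pab(L + b)/(6LEI) = 73.48/EI
  span BC: UDL 8: wL³/(24EI) = 294.9/EI
  relative rotation θ_0 = (529.3 + 368.4)/EI = 897.7/EI
A unit hogging moment at B produces rotation L₁/(3EI) + L₂/(3EI) = 6.7/EI.
Slope continuity at B: θ_0 = M_B·6.7/EI, so M_B = 897.7/6.7 = 134 kN·m (hogging).
Span BC, ΣM about C: R_B^{BC}·9.6 = 458.7 + 134, so R_B^{BC} = 61.74 kN and R_C = 90.2 − 61.74 = 28.46 kN.

R_C = 28.46 kN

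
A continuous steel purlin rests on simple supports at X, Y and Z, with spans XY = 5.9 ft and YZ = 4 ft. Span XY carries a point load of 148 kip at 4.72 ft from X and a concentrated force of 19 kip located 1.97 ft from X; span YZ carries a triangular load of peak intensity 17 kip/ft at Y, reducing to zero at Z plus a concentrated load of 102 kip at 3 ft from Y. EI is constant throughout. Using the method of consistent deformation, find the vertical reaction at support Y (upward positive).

Take M_Y as the redundant. Released structure: two simple spans XY and YZ with a hinge at Y.
End slopes at the hinge Y, treating each span as simply supported:
  span XY: point load 148 at a = 4.72: Pab(L + a)/(6LEI) = 247.3/EI
  span XY: point load 19 at a = 1.97: Pab(L + a)/(6LEI) = 32.7/EI
  span YZ: triangular load, peak 17: w₀L³/(45EI) = 24.18/EI
  span YZ: point load 102 at a = 3: Pab(L + b)/(6LEI) = 63.75/EI
  relative rotation θ_0 = (280 + 87.93)/EI = 367.9/EI
A unit hogging moment at Y produces rotation L₁/(3EI) + L₂/(3EI) = 3.3/EI.
Compatibility: M_Y·(L₁+L₂)/(3EI) = θ_0, giving M_Y = 111.5 kip·ft (hogging).
Span XY, ΣM about X with M_Y applied at Y: R_Y^{XY}·5.9 = 736 + 111.5, so R_Y^{XY} = 143.6 kip and R_X = 167 − 143.6 = 23.36 kip.
Span YZ, ΣM about Z: R_Y^{YZ}·4 = 192.7 + 111.5, so R_Y^{YZ} = 76.04 kip and R_Z = 136 − 76.04 = 59.96 kip.
R_Y = 143.6 + 76.04 = 219.7 kip.

R_Y = 219.7 kip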